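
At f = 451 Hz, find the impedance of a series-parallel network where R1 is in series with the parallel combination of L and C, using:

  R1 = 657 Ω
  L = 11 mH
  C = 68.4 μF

Step 1 — Angular frequency: ω = 2π·f = 2π·451 = 2834 rad/s.
Step 2 — Component impedances:
  R1: Z = R = 657 Ω
  L: Z = jωL = j·2834·0.011 = 0 + j31.17 Ω
  C: Z = 1/(jωC) = -j/(ω·C) = 0 - j5.159 Ω
Step 3 — Parallel branch: L || C = 1/(1/L + 1/C) = 0 - j6.183 Ω.
Step 4 — Series with R1: Z_total = R1 + (L || C) = 657 - j6.183 Ω = 657∠-0.5° Ω.

Z = 657 - j6.183 Ω = 657∠-0.5° Ω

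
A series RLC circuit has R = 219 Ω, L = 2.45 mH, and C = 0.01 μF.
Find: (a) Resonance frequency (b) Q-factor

Step 1 — Resonance condition Im(Z)=0 gives ω₀ = 1/√(LC).
Step 2 — ω₀ = 1/√(0.00245·1e-08) = 2.02e+05 rad/s.
Step 3 — f₀ = ω₀/(2π) = 3.215e+04 Hz.
Step 4 — Series Q: Q = ω₀L/R = 2.02e+05·0.00245/219 = 2.26.

(a) f₀ = 3.215e+04 Hz  (b) Q = 2.26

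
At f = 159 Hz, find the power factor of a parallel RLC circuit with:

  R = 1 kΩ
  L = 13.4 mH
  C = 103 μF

Step 1 — Angular frequency: ω = 2π·f = 2π·159 = 999 rad/s.
Step 2 — Component impedances:
  R: Z = R = 1000 Ω
  L: Z = jωL = j·999·0.0134 = 0 + j13.39 Ω
  C: Z = 1/(jωC) = -j/(ω·C) = 0 - j9.718 Ω
Step 3 — Parallel combination: 1/Z_total = 1/R + 1/L + 1/C; Z_total = 1.256 - j35.42 Ω = 35.44∠-88.0° Ω.
Step 4 — Power factor: PF = cos(φ) = Re(Z)/|Z| = 1.256/35.44 = 0.03544.
Step 5 — Type: Im(Z) = -35.42 ⇒ leading (phase φ = -88.0°).

PF = 0.03544 (leading, φ = -88.0°)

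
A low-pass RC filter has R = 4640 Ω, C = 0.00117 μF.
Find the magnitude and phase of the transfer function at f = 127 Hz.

Step 1 — Angular frequency: ω = 2π·127 = 798 rad/s.
Step 2 — Transfer function: H(jω) = 1/(1 + jωRC).
Step 3 — Denominator: 1 + jωRC = 1 + j·798·4640·1.17e-09 = 1 + j0.004332.
Step 4 — H = 1 - j0.004332.
Step 5 — Magnitude: |H| = 1 (-0.0 dB); phase: φ = -0.2°.

|H| = 1 (-0.0 dB), φ = -0.2°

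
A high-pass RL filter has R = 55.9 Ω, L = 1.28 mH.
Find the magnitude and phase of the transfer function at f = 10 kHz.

Step 1 — Angular frequency: ω = 2π·1e+04 = 6.283e+04 rad/s.
Step 2 — Transfer function: H(jω) = jωL/(R + jωL).
Step 3 — Numerator jωL = j·80.42; denominator R + jωL = 55.9 + j80.42.
Step 4 — H = 0.6743 + j0.4687.
Step 5 — Magnitude: |H| = 0.8211 (-1.7 dB); phase: φ = 34.8°.

|H| = 0.8211 (-1.7 dB), φ = 34.8°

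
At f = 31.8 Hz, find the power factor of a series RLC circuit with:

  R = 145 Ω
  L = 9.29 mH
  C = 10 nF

Step 1 — Angular frequency: ω = 2π·f = 2π·31.8 = 199.8 rad/s.
Step 2 — Component impedances:
  R: Z = R = 145 Ω
  L: Z = jωL = j·199.8·0.00929 = 0 + j1.856 Ω
  C: Z = 1/(jωC) = -j/(ω·C) = 0 - j5.005e+05 Ω
Step 3 — Series combination: Z_total = R + L + C = 145 - j5.005e+05 Ω = 5.005e+05∠-90.0° Ω.
Step 4 — Power factor: PF = cos(φ) = Re(Z)/|Z| = 145/5.005e+05 = 0.0002897.
Step 5 — Type: Im(Z) = -5.005e+05 ⇒ leading (phase φ = -90.0°).

PF = 0.0002897 (leading, φ = -90.0°)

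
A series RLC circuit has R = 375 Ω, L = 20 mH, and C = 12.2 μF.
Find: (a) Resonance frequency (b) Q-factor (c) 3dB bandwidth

Step 1 — Resonance condition Im(Z)=0 gives ω₀ = 1/√(LC).
Step 2 — ω₀ = 1/√(0.02·1.22e-05) = 2024 rad/s.
Step 3 — f₀ = ω₀/(2π) = 322.2 Hz.
Step 4 — Series Q: Q = ω₀L/R = 2024·0.02/375 = 0.108.
Step 5 — 3dB bandwidth: Δω = ω₀/Q = 1.875e+04 rad/s; BW = Δω/(2π) = 2984 Hz.

(a) f₀ = 322.2 Hz  (b) Q = 0.108  (c) BW = 2984 Hz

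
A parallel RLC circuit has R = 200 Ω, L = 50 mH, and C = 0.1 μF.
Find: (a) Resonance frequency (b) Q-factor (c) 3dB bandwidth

Step 1 — Resonance: ω₀ = 1/√(LC) = 1/√(0.05·1e-07) = 1.414e+04 rad/s.
Step 2 — f₀ = ω₀/(2π) = 2251 Hz.
Step 3 — Parallel Q: Q = R/(ω₀L) = 200/(1.414e+04·0.05) = 0.2828.
Step 4 — Bandwidth: Δω = ω₀/Q = 5e+04 rad/s; BW = Δω/(2π) = 7958 Hz.

(a) f₀ = 2251 Hz  (b) Q = 0.2828  (c) BW = 7958 Hz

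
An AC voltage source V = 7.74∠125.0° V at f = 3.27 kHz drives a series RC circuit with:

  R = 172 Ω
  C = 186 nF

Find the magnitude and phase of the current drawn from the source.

Step 1 — Angular frequency: ω = 2π·f = 2π·3270 = 2.055e+04 rad/s.
Step 2 — Component impedances:
  R: Z = R = 172 Ω
  C: Z = 1/(jωC) = -j/(ω·C) = 0 - j261.7 Ω
Step 3 — Series combination: Z_total = R + C = 172 - j261.7 Ω = 313.1∠-56.7° Ω.
Step 4 — Source phasor: V = 7.74∠125.0° V = -4.439 + j6.34 V.
Step 5 — Ohm's law: I = V / Z_total = (-4.439 + j6.34) / (172 - j261.7) = -0.02471 - j0.0007258 A.
Step 6 — Convert to polar: |I| = 0.02472 A, ∠I = -178.3°.

I = 0.02472∠-178.3° A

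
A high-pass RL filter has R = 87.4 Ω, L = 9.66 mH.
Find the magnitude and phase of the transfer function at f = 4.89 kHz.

Step 1 — Angular frequency: ω = 2π·4890 = 3.072e+04 rad/s.
Step 2 — Transfer function: H(jω) = jωL/(R + jωL).
Step 3 — Numerator jωL = j·296.8; denominator R + jωL = 87.4 + j296.8.
Step 4 — H = 0.9202 + j0.271.
Step 5 — Magnitude: |H| = 0.9593 (-0.4 dB); phase: φ = 16.4°.

|H| = 0.9593 (-0.4 dB), φ = 16.4°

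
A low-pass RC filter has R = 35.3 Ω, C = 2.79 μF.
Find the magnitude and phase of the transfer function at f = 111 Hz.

Step 1 — Angular frequency: ω = 2π·111 = 697.4 rad/s.
Step 2 — Transfer function: H(jω) = 1/(1 + jωRC).
Step 3 — Denominator: 1 + jωRC = 1 + j·697.4·35.3·2.79e-06 = 1 + j0.06869.
Step 4 — H = 0.9953 - j0.06837.
Step 5 — Magnitude: |H| = 0.9976 (-0.0 dB); phase: φ = -3.9°.

|H| = 0.9976 (-0.0 dB), φ = -3.9°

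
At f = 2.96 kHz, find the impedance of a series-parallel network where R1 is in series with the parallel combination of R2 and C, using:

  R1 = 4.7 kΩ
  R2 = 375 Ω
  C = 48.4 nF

Step 1 — Angular frequency: ω = 2π·f = 2π·2960 = 1.86e+04 rad/s.
Step 2 — Component impedances:
  R1: Z = R = 4700 Ω
  R2: Z = R = 375 Ω
  C: Z = 1/(jωC) = -j/(ω·C) = 0 - j1111 Ω
Step 3 — Parallel branch: R2 || C = 1/(1/R2 + 1/C) = 336.6 - j113.6 Ω.
Step 4 — Series with R1: Z_total = R1 + (R2 || C) = 5037 - j113.6 Ω = 5038∠-1.3° Ω.

Z = 5037 - j113.6 Ω = 5038∠-1.3° Ω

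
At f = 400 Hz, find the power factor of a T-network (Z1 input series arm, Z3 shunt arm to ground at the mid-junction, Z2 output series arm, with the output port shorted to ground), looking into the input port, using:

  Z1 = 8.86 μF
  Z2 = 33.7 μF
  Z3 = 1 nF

Step 1 — Angular frequency: ω = 2π·f = 2π·400 = 2513 rad/s.
Step 2 — Component impedances:
  Z1: Z = 1/(jωC) = -j/(ω·C) = 0 - j44.91 Ω
  Z2: Z = 1/(jωC) = -j/(ω·C) = 0 - j11.81 Ω
  Z3: Z = 1/(jωC) = -j/(ω·C) = 0 - j3.979e+05 Ω
Step 3 — With the output port shorted to ground, the output series arm Z2 runs from the junction to ground; the shunt arm Z3 also runs from the junction to ground. They appear in parallel: Z3 || Z2 = 0 - j11.81 Ω.
Step 4 — Series with input arm Z1: Z_in = Z1 + (Z3 || Z2) = 0 - j56.71 Ω = 56.71∠-90.0° Ω.
Step 5 — Power factor: PF = cos(φ) = Re(Z)/|Z| = 0/56.71 = 0.
Step 6 — Type: Im(Z) = -56.71 ⇒ leading (phase φ = -90.0°).

PF = 0 (leading, φ = -90.0°)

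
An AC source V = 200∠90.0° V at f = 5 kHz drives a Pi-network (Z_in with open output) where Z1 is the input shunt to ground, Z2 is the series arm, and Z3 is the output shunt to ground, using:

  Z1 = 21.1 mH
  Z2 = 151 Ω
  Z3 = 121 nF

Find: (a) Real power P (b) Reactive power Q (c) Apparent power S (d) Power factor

Step 1 — Angular frequency: ω = 2π·f = 2π·5000 = 3.142e+04 rad/s.
Step 2 — Component impedances:
  Z1: Z = jωL = j·3.142e+04·0.0211 = 0 + j662.9 Ω
  Z2: Z = R = 151 Ω
  Z3: Z = 1/(jωC) = -j/(ω·C) = 0 - j263.1 Ω
Step 3 — With open output, the series arm Z2 and the output shunt Z3 appear in series to ground: Z2 + Z3 = 151 - j263.1 Ω.
Step 4 — Parallel with input shunt Z1: Z_in = Z1 || (Z2 + Z3) = 363.3 - j299 Ω = 470.5∠-39.5° Ω.
Step 5 — Source phasor: V = 200∠90.0° V = 0 + j200 V.
Step 6 — Current: I = V / Z = -0.2701 + j0.3282 A = 0.4251∠129.5° A.
Step 7 — Complex power: S = V·I* = 65.65 - j54.03 VA.
Step 8 — Real power: P = Re(S) = 65.65 W.
Step 9 — Reactive power: Q = Im(S) = -54.03 VAR.
Step 10 — Apparent power: |S| = 85.02 VA.
Step 11 — Power factor: PF = P/|S| = 0.7721 (leading).

(a) P = 65.65 W  (b) Q = -54.03 VAR  (c) S = 85.02 VA  (d) PF = 0.7721 (leading)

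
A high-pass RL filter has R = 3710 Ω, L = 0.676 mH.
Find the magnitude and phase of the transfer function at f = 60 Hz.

Step 1 — Angular frequency: ω = 2π·60 = 377 rad/s.
Step 2 — Transfer function: H(jω) = jωL/(R + jωL).
Step 3 — Numerator jωL = j·0.2548; denominator R + jωL = 3710 + j0.2548.
Step 4 — H = 4.719e-09 + j6.869e-05.
Step 5 — Magnitude: |H| = 6.869e-05 (-83.3 dB); phase: φ = 90.0°.

|H| = 6.869e-05 (-83.3 dB), φ = 90.0°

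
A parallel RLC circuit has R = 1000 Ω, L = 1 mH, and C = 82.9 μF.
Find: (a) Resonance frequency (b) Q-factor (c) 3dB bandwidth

Step 1 — Resonance: ω₀ = 1/√(LC) = 1/√(0.001·8.29e-05) = 3473 rad/s.
Step 2 — f₀ = ω₀/(2π) = 552.8 Hz.
Step 3 — Parallel Q: Q = R/(ω₀L) = 1000/(3473·0.001) = 287.9.
Step 4 — Bandwidth: Δω = ω₀/Q = 12.06 rad/s; BW = Δω/(2π) = 1.92 Hz.

(a) f₀ = 552.8 Hz  (b) Q = 287.9  (c) BW = 1.92 Hz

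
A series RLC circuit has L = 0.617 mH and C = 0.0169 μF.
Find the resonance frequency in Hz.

Step 1 — Resonance condition Im(Z)=0 gives ω₀ = 1/√(LC).
Step 2 — ω₀ = 1/√(0.000617·1.69e-08) = 3.097e+05 rad/s.
Step 3 — f₀ = ω₀/(2π) = 4.929e+04 Hz.

f₀ = 4.929e+04 Hz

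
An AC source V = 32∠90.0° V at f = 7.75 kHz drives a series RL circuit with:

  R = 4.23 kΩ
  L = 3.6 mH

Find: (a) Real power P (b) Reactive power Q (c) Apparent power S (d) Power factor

Step 1 — Angular frequency: ω = 2π·f = 2π·7750 = 4.869e+04 rad/s.
Step 2 — Component impedances:
  R: Z = R = 4230 Ω
  L: Z = jωL = j·4.869e+04·0.0036 = 0 + j175.3 Ω
Step 3 — Series combination: Z_total = R + L = 4230 + j175.3 Ω = 4234∠2.4° Ω.
Step 4 — Source phasor: V = 32∠90.0° V = 0 + j32 V.
Step 5 — Current: I = V / Z = 0.000313 + j0.007552 A = 0.007559∠87.6° A.
Step 6 — Complex power: S = V·I* = 0.2417 + j0.01002 VA.
Step 7 — Real power: P = Re(S) = 0.2417 W.
Step 8 — Reactive power: Q = Im(S) = 0.01002 VAR.
Step 9 — Apparent power: |S| = 0.2419 VA.
Step 10 — Power factor: PF = P/|S| = 0.9991 (lagging).

(a) P = 0.2417 W  (b) Q = 0.01002 VAR  (c) S = 0.2419 VA  (d) PF = 0.9991 (lagging)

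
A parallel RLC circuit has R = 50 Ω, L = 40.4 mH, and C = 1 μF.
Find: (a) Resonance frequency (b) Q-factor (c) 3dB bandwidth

Step 1 — Resonance: ω₀ = 1/√(LC) = 1/√(0.0404·1e-06) = 4975 rad/s.
Step 2 — f₀ = ω₀/(2π) = 791.8 Hz.
Step 3 — Parallel Q: Q = R/(ω₀L) = 50/(4975·0.0404) = 0.2488.
Step 4 — Bandwidth: Δω = ω₀/Q = 2e+04 rad/s; BW = Δω/(2π) = 3183 Hz.

(a) f₀ = 791.8 Hz  (b) Q = 0.2488  (c) BW = 3183 Hz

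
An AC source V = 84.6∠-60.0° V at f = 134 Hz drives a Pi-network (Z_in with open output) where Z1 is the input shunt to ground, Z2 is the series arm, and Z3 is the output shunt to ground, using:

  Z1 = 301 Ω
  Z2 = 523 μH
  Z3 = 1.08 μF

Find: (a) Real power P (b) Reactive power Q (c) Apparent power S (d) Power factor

Step 1 — Angular frequency: ω = 2π·f = 2π·134 = 841.9 rad/s.
Step 2 — Component impedances:
  Z1: Z = R = 301 Ω
  Z2: Z = jωL = j·841.9·0.000523 = 0 + j0.4403 Ω
  Z3: Z = 1/(jωC) = -j/(ω·C) = 0 - j1100 Ω
Step 3 — With open output, the series arm Z2 and the output shunt Z3 appear in series to ground: Z2 + Z3 = 0 - j1099 Ω.
Step 4 — Parallel with input shunt Z1: Z_in = Z1 || (Z2 + Z3) = 280 - j76.67 Ω = 290.3∠-15.3° Ω.
Step 5 — Source phasor: V = 84.6∠-60.0° V = 42.3 - j73.27 V.
Step 6 — Current: I = V / Z = 0.2072 - j0.2049 A = 0.2914∠-44.7° A.
Step 7 — Complex power: S = V·I* = 23.78 - j6.511 VA.
Step 8 — Real power: P = Re(S) = 23.78 W.
Step 9 — Reactive power: Q = Im(S) = -6.511 VAR.
Step 10 — Apparent power: |S| = 24.65 VA.
Step 11 — Power factor: PF = P/|S| = 0.9645 (leading).

(a) P = 23.78 W  (b) Q = -6.511 VAR  (c) S = 24.65 VA  (d) PF = 0.9645 (leading)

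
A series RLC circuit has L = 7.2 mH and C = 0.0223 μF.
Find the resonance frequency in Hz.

Step 1 — Resonance condition Im(Z)=0 gives ω₀ = 1/√(LC).
Step 2 — ω₀ = 1/√(0.0072·2.23e-08) = 7.892e+04 rad/s.
Step 3 — f₀ = ω₀/(2π) = 1.256e+04 Hz.

f₀ = 1.256e+04 Hz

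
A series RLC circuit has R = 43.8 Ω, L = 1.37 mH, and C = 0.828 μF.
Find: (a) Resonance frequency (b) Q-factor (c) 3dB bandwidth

Step 1 — Resonance condition Im(Z)=0 gives ω₀ = 1/√(LC).
Step 2 — ω₀ = 1/√(0.00137·8.28e-07) = 2.969e+04 rad/s.
Step 3 — f₀ = ω₀/(2π) = 4725 Hz.
Step 4 — Series Q: Q = ω₀L/R = 2.969e+04·0.00137/43.8 = 0.9287.
Step 5 — 3dB bandwidth: Δω = ω₀/Q = 3.197e+04 rad/s; BW = Δω/(2π) = 5088 Hz.

(a) f₀ = 4725 Hz  (b) Q = 0.9287  (c) BW = 5088 Hz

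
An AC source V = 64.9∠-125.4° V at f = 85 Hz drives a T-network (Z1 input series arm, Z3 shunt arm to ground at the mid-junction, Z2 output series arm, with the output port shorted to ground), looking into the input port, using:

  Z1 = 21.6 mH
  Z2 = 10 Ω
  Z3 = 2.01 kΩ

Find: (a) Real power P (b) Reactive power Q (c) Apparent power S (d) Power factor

Step 1 — Angular frequency: ω = 2π·f = 2π·85 = 534.1 rad/s.
Step 2 — Component impedances:
  Z1: Z = jωL = j·534.1·0.0216 = 0 + j11.54 Ω
  Z2: Z = R = 10 Ω
  Z3: Z = R = 2010 Ω
Step 3 — With the output port shorted to ground, the output series arm Z2 runs from the junction to ground; the shunt arm Z3 also runs from the junction to ground. They appear in parallel: Z3 || Z2 = 9.95 Ω.
Step 4 — Series with input arm Z1: Z_in = Z1 + (Z3 || Z2) = 9.95 + j11.54 Ω = 15.23∠49.2° Ω.
Step 5 — Source phasor: V = 64.9∠-125.4° V = -37.6 - j52.9 V.
Step 6 — Current: I = V / Z = -4.241 - j0.3994 A = 4.26∠-174.6° A.
Step 7 — Complex power: S = V·I* = 180.6 + j209.4 VA.
Step 8 — Real power: P = Re(S) = 180.6 W.
Step 9 — Reactive power: Q = Im(S) = 209.4 VAR.
Step 10 — Apparent power: |S| = 276.5 VA.
Step 11 — Power factor: PF = P/|S| = 0.6532 (lagging).

(a) P = 180.6 W  (b) Q = 209.4 VAR  (c) S = 276.5 VA  (d) PF = 0.6532 (lagging)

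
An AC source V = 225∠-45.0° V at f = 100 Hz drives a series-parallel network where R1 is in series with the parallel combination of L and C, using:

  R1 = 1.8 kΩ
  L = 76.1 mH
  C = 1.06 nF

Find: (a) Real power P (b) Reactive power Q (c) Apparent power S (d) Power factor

Step 1 — Angular frequency: ω = 2π·f = 2π·100 = 628.3 rad/s.
Step 2 — Component impedances:
  R1: Z = R = 1800 Ω
  L: Z = jωL = j·628.3·0.0761 = 0 + j47.82 Ω
  C: Z = 1/(jωC) = -j/(ω·C) = 0 - j1.501e+06 Ω
Step 3 — Parallel branch: L || C = 1/(1/L + 1/C) = 0 + j47.82 Ω.
Step 4 — Series with R1: Z_total = R1 + (L || C) = 1800 + j47.82 Ω = 1801∠1.5° Ω.
Step 5 — Source phasor: V = 225∠-45.0° V = 159.1 - j159.1 V.
Step 6 — Current: I = V / Z = 0.08598 - j0.09067 A = 0.125∠-46.5° A.
Step 7 — Complex power: S = V·I* = 28.11 + j0.7466 VA.
Step 8 — Real power: P = Re(S) = 28.11 W.
Step 9 — Reactive power: Q = Im(S) = 0.7466 VAR.
Step 10 — Apparent power: |S| = 28.12 VA.
Step 11 — Power factor: PF = P/|S| = 0.9996 (lagging).

(a) P = 28.11 W  (b) Q = 0.7466 VAR  (c) S = 28.12 VA  (d) PF = 0.9996 (lagging)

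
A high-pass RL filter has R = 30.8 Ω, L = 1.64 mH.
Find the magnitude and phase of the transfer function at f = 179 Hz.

Step 1 — Angular frequency: ω = 2π·179 = 1125 rad/s.
Step 2 — Transfer function: H(jω) = jωL/(R + jωL).
Step 3 — Numerator jωL = j·1.844; denominator R + jωL = 30.8 + j1.844.
Step 4 — H = 0.003574 + j0.05967.
Step 5 — Magnitude: |H| = 0.05978 (-24.5 dB); phase: φ = 86.6°.

|H| = 0.05978 (-24.5 dB), φ = 86.6°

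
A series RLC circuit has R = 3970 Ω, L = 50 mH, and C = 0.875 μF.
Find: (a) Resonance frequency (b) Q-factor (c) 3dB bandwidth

Step 1 — Resonance: ω₀ = 1/√(LC) = 1/√(0.05·8.75e-07) = 4781 rad/s.
Step 2 — f₀ = ω₀/(2π) = 760.9 Hz.
Step 3 — Series Q: Q = ω₀L/R = 4781·0.05/3970 = 0.06021.
Step 4 — Bandwidth: Δω = ω₀/Q = 7.94e+04 rad/s; BW = Δω/(2π) = 1.264e+04 Hz.

(a) f₀ = 760.9 Hz  (b) Q = 0.06021  (c) BW = 1.264e+04 Hz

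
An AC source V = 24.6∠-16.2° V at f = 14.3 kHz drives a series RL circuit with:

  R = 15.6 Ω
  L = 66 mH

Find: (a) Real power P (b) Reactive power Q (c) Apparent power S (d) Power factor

Step 1 — Angular frequency: ω = 2π·f = 2π·1.43e+04 = 8.985e+04 rad/s.
Step 2 — Component impedances:
  R: Z = R = 15.6 Ω
  L: Z = jωL = j·8.985e+04·0.066 = 0 + j5930 Ω
Step 3 — Series combination: Z_total = R + L = 15.6 + j5930 Ω = 5930∠89.8° Ω.
Step 4 — Source phasor: V = 24.6∠-16.2° V = 23.62 - j6.863 V.
Step 5 — Current: I = V / Z = -0.001147 - j0.003987 A = 0.004148∠-106.0° A.
Step 6 — Complex power: S = V·I* = 0.0002685 + j0.102 VA.
Step 7 — Real power: P = Re(S) = 0.0002685 W.
Step 8 — Reactive power: Q = Im(S) = 0.102 VAR.
Step 9 — Apparent power: |S| = 0.102 VA.
Step 10 — Power factor: PF = P/|S| = 0.002631 (lagging).

(a) P = 0.0002685 W  (b) Q = 0.102 VAR  (c) S = 0.102 VA  (d) PF = 0.002631 (lagging)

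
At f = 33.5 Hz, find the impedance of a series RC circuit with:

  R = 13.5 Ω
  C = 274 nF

Step 1 — Angular frequency: ω = 2π·f = 2π·33.5 = 210.5 rad/s.
Step 2 — Component impedances:
  R: Z = R = 13.5 Ω
  C: Z = 1/(jωC) = -j/(ω·C) = 0 - j1.734e+04 Ω
Step 3 — Series combination: Z_total = R + C = 13.5 - j1.734e+04 Ω = 1.734e+04∠-90.0° Ω.

Z = 13.5 - j1.734e+04 Ω = 1.734e+04∠-90.0° Ω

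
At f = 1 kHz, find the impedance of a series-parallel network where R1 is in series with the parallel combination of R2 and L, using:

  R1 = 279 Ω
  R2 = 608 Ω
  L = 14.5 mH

Step 1 — Angular frequency: ω = 2π·f = 2π·1000 = 6283 rad/s.
Step 2 — Component impedances:
  R1: Z = R = 279 Ω
  R2: Z = R = 608 Ω
  L: Z = jωL = j·6283·0.0145 = 0 + j91.11 Ω
Step 3 — Parallel branch: R2 || L = 1/(1/R2 + 1/L) = 13.35 + j89.11 Ω.
Step 4 — Series with R1: Z_total = R1 + (R2 || L) = 292.4 + j89.11 Ω = 305.6∠17.0° Ω.

Z = 292.4 + j89.11 Ω = 305.6∠17.0° Ω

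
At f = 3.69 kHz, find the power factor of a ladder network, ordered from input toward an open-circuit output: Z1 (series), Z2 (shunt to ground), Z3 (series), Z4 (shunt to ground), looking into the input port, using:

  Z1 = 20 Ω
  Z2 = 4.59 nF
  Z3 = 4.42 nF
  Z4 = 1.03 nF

Step 1 — Angular frequency: ω = 2π·f = 2π·3690 = 2.318e+04 rad/s.
Step 2 — Component impedances:
  Z1: Z = R = 20 Ω
  Z2: Z = 1/(jωC) = -j/(ω·C) = 0 - j9397 Ω
  Z3: Z = 1/(jωC) = -j/(ω·C) = 0 - j9758 Ω
  Z4: Z = 1/(jωC) = -j/(ω·C) = 0 - j4.188e+04 Ω
Step 3 — Ladder network (open output): work backward from the far end, alternating series and parallel combinations. Z_in = 20 - j7950 Ω = 7950∠-89.9° Ω.
Step 4 — Power factor: PF = cos(φ) = Re(Z)/|Z| = 20/7950 = 0.002516.
Step 5 — Type: Im(Z) = -7950 ⇒ leading (phase φ = -89.9°).

PF = 0.002516 (leading, φ = -89.9°)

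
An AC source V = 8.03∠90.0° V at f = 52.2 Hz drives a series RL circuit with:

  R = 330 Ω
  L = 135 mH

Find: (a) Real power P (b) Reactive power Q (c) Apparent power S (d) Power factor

Step 1 — Angular frequency: ω = 2π·f = 2π·52.2 = 328 rad/s.
Step 2 — Component impedances:
  R: Z = R = 330 Ω
  L: Z = jωL = j·328·0.135 = 0 + j44.28 Ω
Step 3 — Series combination: Z_total = R + L = 330 + j44.28 Ω = 333∠7.6° Ω.
Step 4 — Source phasor: V = 8.03∠90.0° V = 0 + j8.03 V.
Step 5 — Current: I = V / Z = 0.003207 + j0.0239 A = 0.02412∠82.4° A.
Step 6 — Complex power: S = V·I* = 0.1919 + j0.02575 VA.
Step 7 — Real power: P = Re(S) = 0.1919 W.
Step 8 — Reactive power: Q = Im(S) = 0.02575 VAR.
Step 9 — Apparent power: |S| = 0.1937 VA.
Step 10 — Power factor: PF = P/|S| = 0.9911 (lagging).

(a) P = 0.1919 W  (b) Q = 0.02575 VAR  (c) S = 0.1937 VA  (d) PF = 0.9911 (lagging)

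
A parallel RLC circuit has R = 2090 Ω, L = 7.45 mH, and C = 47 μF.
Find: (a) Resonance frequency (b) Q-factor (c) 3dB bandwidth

Step 1 — Resonance: ω₀ = 1/√(LC) = 1/√(0.00745·4.7e-05) = 1690 rad/s.
Step 2 — f₀ = ω₀/(2π) = 269 Hz.
Step 3 — Parallel Q: Q = R/(ω₀L) = 2090/(1690·0.00745) = 166.
Step 4 — Bandwidth: Δω = ω₀/Q = 10.18 rad/s; BW = Δω/(2π) = 1.62 Hz.

(a) f₀ = 269 Hz  (b) Q = 166  (c) BW = 1.62 Hz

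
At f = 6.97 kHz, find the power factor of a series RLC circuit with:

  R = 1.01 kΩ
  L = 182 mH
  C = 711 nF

Step 1 — Angular frequency: ω = 2π·f = 2π·6970 = 4.379e+04 rad/s.
Step 2 — Component impedances:
  R: Z = R = 1010 Ω
  L: Z = jωL = j·4.379e+04·0.182 = 0 + j7970 Ω
  C: Z = 1/(jωC) = -j/(ω·C) = 0 - j32.12 Ω
Step 3 — Series combination: Z_total = R + L + C = 1010 + j7938 Ω = 8002∠82.7° Ω.
Step 4 — Power factor: PF = cos(φ) = Re(Z)/|Z| = 1010/8002 = 0.1262.
Step 5 — Type: Im(Z) = 7938 ⇒ lagging (phase φ = 82.7°).

PF = 0.1262 (lagging, φ = 82.7°)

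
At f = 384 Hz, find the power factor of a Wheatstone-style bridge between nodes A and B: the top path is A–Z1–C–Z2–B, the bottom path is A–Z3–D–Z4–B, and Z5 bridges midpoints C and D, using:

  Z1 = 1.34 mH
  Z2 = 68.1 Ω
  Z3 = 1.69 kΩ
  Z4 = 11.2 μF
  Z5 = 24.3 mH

Step 1 — Angular frequency: ω = 2π·f = 2π·384 = 2413 rad/s.
Step 2 — Component impedances:
  Z1: Z = jωL = j·2413·0.00134 = 0 + j3.233 Ω
  Z2: Z = R = 68.1 Ω
  Z3: Z = R = 1690 Ω
  Z4: Z = 1/(jωC) = -j/(ω·C) = 0 - j37.01 Ω
  Z5: Z = jωL = j·2413·0.0243 = 0 + j58.63 Ω
Step 3 — Bridge requires nodal analysis (the Z5 bridge couples midpoints C and D, so the two paths cannot be reduced to a simple series/parallel combination). Setting node B to ground and injecting 1 A at node A, the 3-node admittance system at A, C, D solves to V_A = Z_AB = 7.88 + j21.73 Ω = 23.12∠70.1° Ω.
Step 4 — Power factor: PF = cos(φ) = Re(Z)/|Z| = 7.8799/23.115 = 0.3409.
Step 5 — Type: Im(Z) = 21.73 ⇒ lagging (phase φ = 70.1°).

PF = 0.3409 (lagging, φ = 70.1°)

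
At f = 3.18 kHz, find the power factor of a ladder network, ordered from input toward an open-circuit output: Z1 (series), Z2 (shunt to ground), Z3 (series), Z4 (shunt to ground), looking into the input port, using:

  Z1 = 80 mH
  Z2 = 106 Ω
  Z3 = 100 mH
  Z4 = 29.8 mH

Step 1 — Angular frequency: ω = 2π·f = 2π·3180 = 1.998e+04 rad/s.
Step 2 — Component impedances:
  Z1: Z = jωL = j·1.998e+04·0.08 = 0 + j1598 Ω
  Z2: Z = R = 106 Ω
  Z3: Z = jωL = j·1.998e+04·0.1 = 0 + j1998 Ω
  Z4: Z = jωL = j·1.998e+04·0.0298 = 0 + j595.4 Ω
Step 3 — Ladder network (open output): work backward from the far end, alternating series and parallel combinations. Z_in = 105.8 + j1603 Ω = 1606∠86.2° Ω.
Step 4 — Power factor: PF = cos(φ) = Re(Z)/|Z| = 105.8/1606 = 0.06588.
Step 5 — Type: Im(Z) = 1603 ⇒ lagging (phase φ = 86.2°).

PF = 0.06588 (lagging, φ = 86.2°)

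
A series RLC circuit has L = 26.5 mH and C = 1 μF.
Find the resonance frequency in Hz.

Step 1 — Resonance condition Im(Z)=0 gives ω₀ = 1/√(LC).
Step 2 — ω₀ = 1/√(0.0265·1e-06) = 6143 rad/s.
Step 3 — f₀ = ω₀/(2π) = 977.7 Hz.

f₀ = 977.7 Hz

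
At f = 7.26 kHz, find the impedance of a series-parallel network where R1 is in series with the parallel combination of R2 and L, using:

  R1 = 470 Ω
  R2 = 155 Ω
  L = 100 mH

Step 1 — Angular frequency: ω = 2π·f = 2π·7260 = 4.562e+04 rad/s.
Step 2 — Component impedances:
  R1: Z = R = 470 Ω
  R2: Z = R = 155 Ω
  L: Z = jωL = j·4.562e+04·0.1 = 0 + j4562 Ω
Step 3 — Parallel branch: R2 || L = 1/(1/R2 + 1/L) = 154.8 + j5.261 Ω.
Step 4 — Series with R1: Z_total = R1 + (R2 || L) = 624.8 + j5.261 Ω = 624.8∠0.5° Ω.

Z = 624.8 + j5.261 Ω = 624.8∠0.5° Ω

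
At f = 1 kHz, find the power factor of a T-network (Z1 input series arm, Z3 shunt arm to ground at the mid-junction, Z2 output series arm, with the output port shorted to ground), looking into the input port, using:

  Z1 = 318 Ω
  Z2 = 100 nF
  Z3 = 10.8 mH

Step 1 — Angular frequency: ω = 2π·f = 2π·1000 = 6283 rad/s.
Step 2 — Component impedances:
  Z1: Z = R = 318 Ω
  Z2: Z = 1/(jωC) = -j/(ω·C) = 0 - j1592 Ω
  Z3: Z = jωL = j·6283·0.0108 = 0 + j67.86 Ω
Step 3 — With the output port shorted to ground, the output series arm Z2 runs from the junction to ground; the shunt arm Z3 also runs from the junction to ground. They appear in parallel: Z3 || Z2 = 0 + j70.88 Ω.
Step 4 — Series with input arm Z1: Z_in = Z1 + (Z3 || Z2) = 318 + j70.88 Ω = 325.8∠12.6° Ω.
Step 5 — Power factor: PF = cos(φ) = Re(Z)/|Z| = 318/325.804 = 0.976.
Step 6 — Type: Im(Z) = 70.88 ⇒ lagging (phase φ = 12.6°).

PF = 0.976 (lagging, φ = 12.6°)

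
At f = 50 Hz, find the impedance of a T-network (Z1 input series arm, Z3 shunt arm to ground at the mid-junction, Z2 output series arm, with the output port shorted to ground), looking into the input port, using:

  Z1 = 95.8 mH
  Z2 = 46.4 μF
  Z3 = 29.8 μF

Step 1 — Angular frequency: ω = 2π·f = 2π·50 = 314.2 rad/s.
Step 2 — Component impedances:
  Z1: Z = jωL = j·314.2·0.0958 = 0 + j30.1 Ω
  Z2: Z = 1/(jωC) = -j/(ω·C) = 0 - j68.6 Ω
  Z3: Z = 1/(jωC) = -j/(ω·C) = 0 - j106.8 Ω
Step 3 — With the output port shorted to ground, the output series arm Z2 runs from the junction to ground; the shunt arm Z3 also runs from the junction to ground. They appear in parallel: Z3 || Z2 = 0 - j41.77 Ω.
Step 4 — Series with input arm Z1: Z_in = Z1 + (Z3 || Z2) = 0 - j11.68 Ω = 11.68∠-90.0° Ω.

Z = 0 - j11.68 Ω = 11.68∠-90.0° Ω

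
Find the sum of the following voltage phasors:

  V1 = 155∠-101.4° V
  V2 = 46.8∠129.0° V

Step 1 — Convert each phasor to rectangular form:
  V1 = 155·(cos(-101.4°) + j·sin(-101.4°)) = -30.64 - j151.9 V
  V2 = 46.8·(cos(129.0°) + j·sin(129.0°)) = -29.45 + j36.37 V
Step 2 — Sum components: V_total = -60.09 - j115.6 V.
Step 3 — Convert to polar: |V_total| = 130.3 V, ∠V_total = -117.5°.

V_total = 130.3∠-117.5° V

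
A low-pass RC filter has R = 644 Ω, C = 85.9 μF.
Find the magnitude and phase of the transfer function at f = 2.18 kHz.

Step 1 — Angular frequency: ω = 2π·2180 = 1.37e+04 rad/s.
Step 2 — Transfer function: H(jω) = 1/(1 + jωRC).
Step 3 — Denominator: 1 + jωRC = 1 + j·1.37e+04·644·8.59e-05 = 1 + j757.7.
Step 4 — H = 1.742e-06 - j0.00132.
Step 5 — Magnitude: |H| = 0.00132 (-57.6 dB); phase: φ = -89.9°.

|H| = 0.00132 (-57.6 dB), φ = -89.9°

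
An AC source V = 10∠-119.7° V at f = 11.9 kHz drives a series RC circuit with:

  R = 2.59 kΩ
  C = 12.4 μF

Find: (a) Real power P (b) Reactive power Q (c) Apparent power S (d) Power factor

Step 1 — Angular frequency: ω = 2π·f = 2π·1.19e+04 = 7.477e+04 rad/s.
Step 2 — Component impedances:
  R: Z = R = 2590 Ω
  C: Z = 1/(jωC) = -j/(ω·C) = 0 - j1.079 Ω
Step 3 — Series combination: Z_total = R + C = 2590 - j1.079 Ω = 2590∠-0.0° Ω.
Step 4 — Source phasor: V = 10∠-119.7° V = -4.955 - j8.686 V.
Step 5 — Current: I = V / Z = -0.001912 - j0.003355 A = 0.003861∠-119.7° A.
Step 6 — Complex power: S = V·I* = 0.03861 - j1.608e-05 VA.
Step 7 — Real power: P = Re(S) = 0.03861 W.
Step 8 — Reactive power: Q = Im(S) = -1.608e-05 VAR.
Step 9 — Apparent power: |S| = 0.03861 VA.
Step 10 — Power factor: PF = P/|S| = 1 (leading).

(a) P = 0.03861 W  (b) Q = -1.608e-05 VAR  (c) S = 0.03861 VA  (d) PF = 1 (leading)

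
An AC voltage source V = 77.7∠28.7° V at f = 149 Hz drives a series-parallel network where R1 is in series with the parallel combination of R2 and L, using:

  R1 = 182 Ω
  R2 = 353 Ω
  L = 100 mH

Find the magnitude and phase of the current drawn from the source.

Step 1 — Angular frequency: ω = 2π·f = 2π·149 = 936.2 rad/s.
Step 2 — Component impedances:
  R1: Z = R = 182 Ω
  R2: Z = R = 353 Ω
  L: Z = jωL = j·936.2·0.1 = 0 + j93.62 Ω
Step 3 — Parallel branch: R2 || L = 1/(1/R2 + 1/L) = 23.2 + j87.47 Ω.
Step 4 — Series with R1: Z_total = R1 + (R2 || L) = 205.2 + j87.47 Ω = 223.1∠23.1° Ω.
Step 5 — Source phasor: V = 77.7∠28.7° V = 68.15 + j37.31 V.
Step 6 — Ohm's law: I = V / Z_total = (68.15 + j37.31) / (205.2 + j87.47) = 0.3467 + j0.03407 A.
Step 7 — Convert to polar: |I| = 0.3483 A, ∠I = 5.6°.

I = 0.3483∠5.6° A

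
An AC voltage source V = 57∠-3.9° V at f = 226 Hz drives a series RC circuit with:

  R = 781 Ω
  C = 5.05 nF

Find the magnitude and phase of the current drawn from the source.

Step 1 — Angular frequency: ω = 2π·f = 2π·226 = 1420 rad/s.
Step 2 — Component impedances:
  R: Z = R = 781 Ω
  C: Z = 1/(jωC) = -j/(ω·C) = 0 - j1.395e+05 Ω
Step 3 — Series combination: Z_total = R + C = 781 - j1.395e+05 Ω = 1.395e+05∠-89.7° Ω.
Step 4 — Source phasor: V = 57∠-3.9° V = 56.87 - j3.877 V.
Step 5 — Ohm's law: I = V / Z_total = (56.87 - j3.877) / (781 - j1.395e+05) = 3.008e-05 + j0.0004076 A.
Step 6 — Convert to polar: |I| = 0.0004087 A, ∠I = 85.8°.

I = 0.0004087∠85.8° A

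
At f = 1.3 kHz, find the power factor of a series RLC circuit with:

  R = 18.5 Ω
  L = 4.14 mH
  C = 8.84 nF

Step 1 — Angular frequency: ω = 2π·f = 2π·1300 = 8168 rad/s.
Step 2 — Component impedances:
  R: Z = R = 18.5 Ω
  L: Z = jωL = j·8168·0.00414 = 0 + j33.82 Ω
  C: Z = 1/(jωC) = -j/(ω·C) = 0 - j1.385e+04 Ω
Step 3 — Series combination: Z_total = R + L + C = 18.5 - j1.382e+04 Ω = 1.382e+04∠-89.9° Ω.
Step 4 — Power factor: PF = cos(φ) = Re(Z)/|Z| = 18.5/1.382e+04 = 0.001339.
Step 5 — Type: Im(Z) = -1.382e+04 ⇒ leading (phase φ = -89.9°).

PF = 0.001339 (leading, φ = -89.9°)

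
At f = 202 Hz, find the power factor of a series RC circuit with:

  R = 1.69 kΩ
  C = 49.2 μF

Step 1 — Angular frequency: ω = 2π·f = 2π·202 = 1269 rad/s.
Step 2 — Component impedances:
  R: Z = R = 1690 Ω
  C: Z = 1/(jωC) = -j/(ω·C) = 0 - j16.01 Ω
Step 3 — Series combination: Z_total = R + C = 1690 - j16.01 Ω = 1690∠-0.5° Ω.
Step 4 — Power factor: PF = cos(φ) = Re(Z)/|Z| = 1690/1690 = 1.
Step 5 — Type: Im(Z) = -16.01 ⇒ leading (phase φ = -0.5°).

PF = 1 (leading, φ = -0.5°)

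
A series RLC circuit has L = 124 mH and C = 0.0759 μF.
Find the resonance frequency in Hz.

Step 1 — Resonance condition Im(Z)=0 gives ω₀ = 1/√(LC).
Step 2 — ω₀ = 1/√(0.124·7.59e-08) = 1.031e+04 rad/s.
Step 3 — f₀ = ω₀/(2π) = 1641 Hz.

f₀ = 1641 Hz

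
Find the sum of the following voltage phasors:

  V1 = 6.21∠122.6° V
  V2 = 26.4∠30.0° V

Step 1 — Convert each phasor to rectangular form:
  V1 = 6.21·(cos(122.6°) + j·sin(122.6°)) = -3.346 + j5.232 V
  V2 = 26.4·(cos(30.0°) + j·sin(30.0°)) = 22.86 + j13.2 V
Step 2 — Sum components: V_total = 19.52 + j18.43 V.
Step 3 — Convert to polar: |V_total| = 26.84 V, ∠V_total = 43.4°.

V_total = 26.84∠43.4° V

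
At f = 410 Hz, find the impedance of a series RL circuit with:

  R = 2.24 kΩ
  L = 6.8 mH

Step 1 — Angular frequency: ω = 2π·f = 2π·410 = 2576 rad/s.
Step 2 — Component impedances:
  R: Z = R = 2240 Ω
  L: Z = jωL = j·2576·0.0068 = 0 + j17.52 Ω
Step 3 — Series combination: Z_total = R + L = 2240 + j17.52 Ω = 2240∠0.4° Ω.

Z = 2240 + j17.52 Ω = 2240∠0.4° Ω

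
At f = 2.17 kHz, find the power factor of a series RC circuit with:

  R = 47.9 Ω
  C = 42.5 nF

Step 1 — Angular frequency: ω = 2π·f = 2π·2170 = 1.363e+04 rad/s.
Step 2 — Component impedances:
  R: Z = R = 47.9 Ω
  C: Z = 1/(jωC) = -j/(ω·C) = 0 - j1726 Ω
Step 3 — Series combination: Z_total = R + C = 47.9 - j1726 Ω = 1726∠-88.4° Ω.
Step 4 — Power factor: PF = cos(φ) = Re(Z)/|Z| = 47.9/1726 = 0.02775.
Step 5 — Type: Im(Z) = -1726 ⇒ leading (phase φ = -88.4°).

PF = 0.02775 (leading, φ = -88.4°)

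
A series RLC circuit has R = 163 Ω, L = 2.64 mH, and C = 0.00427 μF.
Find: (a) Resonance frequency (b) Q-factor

Step 1 — Resonance condition Im(Z)=0 gives ω₀ = 1/√(LC).
Step 2 — ω₀ = 1/√(0.00264·4.27e-09) = 2.978e+05 rad/s.
Step 3 — f₀ = ω₀/(2π) = 4.74e+04 Hz.
Step 4 — Series Q: Q = ω₀L/R = 2.978e+05·0.00264/163 = 4.824.

(a) f₀ = 4.74e+04 Hz  (b) Q = 4.824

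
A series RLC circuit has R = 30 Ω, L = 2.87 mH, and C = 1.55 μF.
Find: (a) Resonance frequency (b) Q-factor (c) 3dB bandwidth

Step 1 — Resonance: ω₀ = 1/√(LC) = 1/√(0.00287·1.55e-06) = 1.499e+04 rad/s.
Step 2 — f₀ = ω₀/(2π) = 2386 Hz.
Step 3 — Series Q: Q = ω₀L/R = 1.499e+04·0.00287/30 = 1.434.
Step 4 — Bandwidth: Δω = ω₀/Q = 1.045e+04 rad/s; BW = Δω/(2π) = 1664 Hz.

(a) f₀ = 2386 Hz  (b) Q = 1.434  (c) BW = 1664 Hz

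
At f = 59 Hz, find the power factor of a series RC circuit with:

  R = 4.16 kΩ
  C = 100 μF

Step 1 — Angular frequency: ω = 2π·f = 2π·59 = 370.7 rad/s.
Step 2 — Component impedances:
  R: Z = R = 4160 Ω
  C: Z = 1/(jωC) = -j/(ω·C) = 0 - j26.98 Ω
Step 3 — Series combination: Z_total = R + C = 4160 - j26.98 Ω = 4160∠-0.4° Ω.
Step 4 — Power factor: PF = cos(φ) = Re(Z)/|Z| = 4160/4160 = 1.
Step 5 — Type: Im(Z) = -26.98 ⇒ leading (phase φ = -0.4°).

PF = 1 (leading, φ = -0.4°)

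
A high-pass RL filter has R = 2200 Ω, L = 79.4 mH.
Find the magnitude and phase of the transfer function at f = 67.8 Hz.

Step 1 — Angular frequency: ω = 2π·67.8 = 426 rad/s.
Step 2 — Transfer function: H(jω) = jωL/(R + jωL).
Step 3 — Numerator jωL = j·33.82; denominator R + jωL = 2200 + j33.82.
Step 4 — H = 0.0002363 + j0.01537.
Step 5 — Magnitude: |H| = 0.01537 (-36.3 dB); phase: φ = 89.1°.

|H| = 0.01537 (-36.3 dB), φ = 89.1°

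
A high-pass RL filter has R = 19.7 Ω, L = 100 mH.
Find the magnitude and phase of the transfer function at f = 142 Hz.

Step 1 — Angular frequency: ω = 2π·142 = 892.2 rad/s.
Step 2 — Transfer function: H(jω) = jωL/(R + jωL).
Step 3 — Numerator jωL = j·89.22; denominator R + jωL = 19.7 + j89.22.
Step 4 — H = 0.9535 + j0.2105.
Step 5 — Magnitude: |H| = 0.9765 (-0.2 dB); phase: φ = 12.5°.

|H| = 0.9765 (-0.2 dB), φ = 12.5°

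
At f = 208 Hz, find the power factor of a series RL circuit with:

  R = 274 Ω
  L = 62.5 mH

Step 1 — Angular frequency: ω = 2π·f = 2π·208 = 1307 rad/s.
Step 2 — Component impedances:
  R: Z = R = 274 Ω
  L: Z = jωL = j·1307·0.0625 = 0 + j81.68 Ω
Step 3 — Series combination: Z_total = R + L = 274 + j81.68 Ω = 285.9∠16.6° Ω.
Step 4 — Power factor: PF = cos(φ) = Re(Z)/|Z| = 274/285.92 = 0.9583.
Step 5 — Type: Im(Z) = 81.68 ⇒ lagging (phase φ = 16.6°).

PF = 0.9583 (lagging, φ = 16.6°)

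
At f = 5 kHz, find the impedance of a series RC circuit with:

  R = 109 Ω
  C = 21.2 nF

Step 1 — Angular frequency: ω = 2π·f = 2π·5000 = 3.142e+04 rad/s.
Step 2 — Component impedances:
  R: Z = R = 109 Ω
  C: Z = 1/(jωC) = -j/(ω·C) = 0 - j1501 Ω
Step 3 — Series combination: Z_total = R + C = 109 - j1501 Ω = 1505∠-85.8° Ω.

Z = 109 - j1501 Ω = 1505∠-85.8° Ω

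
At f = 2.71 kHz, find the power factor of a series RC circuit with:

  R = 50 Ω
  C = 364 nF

Step 1 — Angular frequency: ω = 2π·f = 2π·2710 = 1.703e+04 rad/s.
Step 2 — Component impedances:
  R: Z = R = 50 Ω
  C: Z = 1/(jωC) = -j/(ω·C) = 0 - j161.3 Ω
Step 3 — Series combination: Z_total = R + C = 50 - j161.3 Ω = 168.9∠-72.8° Ω.
Step 4 — Power factor: PF = cos(φ) = Re(Z)/|Z| = 50/168.9 = 0.296.
Step 5 — Type: Im(Z) = -161.3 ⇒ leading (phase φ = -72.8°).

PF = 0.296 (leading, φ = -72.8°)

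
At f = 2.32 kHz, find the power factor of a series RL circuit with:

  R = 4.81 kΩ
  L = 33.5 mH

Step 1 — Angular frequency: ω = 2π·f = 2π·2320 = 1.458e+04 rad/s.
Step 2 — Component impedances:
  R: Z = R = 4810 Ω
  L: Z = jωL = j·1.458e+04·0.0335 = 0 + j488.3 Ω
Step 3 — Series combination: Z_total = R + L = 4810 + j488.3 Ω = 4835∠5.8° Ω.
Step 4 — Power factor: PF = cos(φ) = Re(Z)/|Z| = 4810/4834.7 = 0.9949.
Step 5 — Type: Im(Z) = 488.3 ⇒ lagging (phase φ = 5.8°).

PF = 0.9949 (lagging, φ = 5.8°)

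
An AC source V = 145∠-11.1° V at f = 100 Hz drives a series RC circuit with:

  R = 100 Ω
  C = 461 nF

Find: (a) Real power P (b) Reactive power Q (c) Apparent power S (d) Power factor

Step 1 — Angular frequency: ω = 2π·f = 2π·100 = 628.3 rad/s.
Step 2 — Component impedances:
  R: Z = R = 100 Ω
  C: Z = 1/(jωC) = -j/(ω·C) = 0 - j3452 Ω
Step 3 — Series combination: Z_total = R + C = 100 - j3452 Ω = 3454∠-88.3° Ω.
Step 4 — Source phasor: V = 145∠-11.1° V = 142.3 - j27.92 V.
Step 5 — Current: I = V / Z = 0.009272 + j0.04095 A = 0.04198∠77.2° A.
Step 6 — Complex power: S = V·I* = 0.1763 - j6.085 VA.
Step 7 — Real power: P = Re(S) = 0.1763 W.
Step 8 — Reactive power: Q = Im(S) = -6.085 VAR.
Step 9 — Apparent power: |S| = 6.087 VA.
Step 10 — Power factor: PF = P/|S| = 0.02895 (leading).

(a) P = 0.1763 W  (b) Q = -6.085 VAR  (c) S = 6.087 VA  (d) PF = 0.02895 (leading)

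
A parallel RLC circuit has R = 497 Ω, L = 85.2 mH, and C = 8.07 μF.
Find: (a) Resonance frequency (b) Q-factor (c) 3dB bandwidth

Step 1 — Resonance: ω₀ = 1/√(LC) = 1/√(0.0852·8.07e-06) = 1206 rad/s.
Step 2 — f₀ = ω₀/(2π) = 191.9 Hz.
Step 3 — Parallel Q: Q = R/(ω₀L) = 497/(1206·0.0852) = 4.837.
Step 4 — Bandwidth: Δω = ω₀/Q = 249.3 rad/s; BW = Δω/(2π) = 39.68 Hz.

(a) f₀ = 191.9 Hz  (b) Q = 4.837  (c) BW = 39.68 Hz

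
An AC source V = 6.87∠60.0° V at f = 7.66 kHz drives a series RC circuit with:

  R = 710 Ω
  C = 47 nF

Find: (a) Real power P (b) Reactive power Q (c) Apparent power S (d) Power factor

Step 1 — Angular frequency: ω = 2π·f = 2π·7660 = 4.813e+04 rad/s.
Step 2 — Component impedances:
  R: Z = R = 710 Ω
  C: Z = 1/(jωC) = -j/(ω·C) = 0 - j442.1 Ω
Step 3 — Series combination: Z_total = R + C = 710 - j442.1 Ω = 836.4∠-31.9° Ω.
Step 4 — Source phasor: V = 6.87∠60.0° V = 3.435 + j5.95 V.
Step 5 — Current: I = V / Z = -0.0002735 + j0.008209 A = 0.008214∠91.9° A.
Step 6 — Complex power: S = V·I* = 0.0479 - j0.02983 VA.
Step 7 — Real power: P = Re(S) = 0.0479 W.
Step 8 — Reactive power: Q = Im(S) = -0.02983 VAR.
Step 9 — Apparent power: |S| = 0.05643 VA.
Step 10 — Power factor: PF = P/|S| = 0.8489 (leading).

(a) P = 0.0479 W  (b) Q = -0.02983 VAR  (c) S = 0.05643 VA  (d) PF = 0.8489 (leading)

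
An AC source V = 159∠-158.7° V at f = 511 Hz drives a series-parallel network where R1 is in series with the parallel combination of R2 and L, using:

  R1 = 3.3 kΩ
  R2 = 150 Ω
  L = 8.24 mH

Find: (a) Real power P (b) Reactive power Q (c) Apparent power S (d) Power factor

Step 1 — Angular frequency: ω = 2π·f = 2π·511 = 3211 rad/s.
Step 2 — Component impedances:
  R1: Z = R = 3300 Ω
  R2: Z = R = 150 Ω
  L: Z = jωL = j·3211·0.00824 = 0 + j26.46 Ω
Step 3 — Parallel branch: R2 || L = 1/(1/R2 + 1/L) = 4.525 + j25.66 Ω.
Step 4 — Series with R1: Z_total = R1 + (R2 || L) = 3305 + j25.66 Ω = 3305∠0.4° Ω.
Step 5 — Source phasor: V = 159∠-158.7° V = -148.1 - j57.76 V.
Step 6 — Current: I = V / Z = -0.04496 - j0.01713 A = 0.04811∠-159.1° A.
Step 7 — Complex power: S = V·I* = 7.65 + j0.0594 VA.
Step 8 — Real power: P = Re(S) = 7.65 W.
Step 9 — Reactive power: Q = Im(S) = 0.0594 VAR.
Step 10 — Apparent power: |S| = 7.65 VA.
Step 11 — Power factor: PF = P/|S| = 1 (lagging).

(a) P = 7.65 W  (b) Q = 0.0594 VAR  (c) S = 7.65 VA  (d) PF = 1 (lagging)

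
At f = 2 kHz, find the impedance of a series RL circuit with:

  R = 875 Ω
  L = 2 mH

Step 1 — Angular frequency: ω = 2π·f = 2π·2000 = 1.257e+04 rad/s.
Step 2 — Component impedances:
  R: Z = R = 875 Ω
  L: Z = jωL = j·1.257e+04·0.002 = 0 + j25.13 Ω
Step 3 — Series combination: Z_total = R + L = 875 + j25.13 Ω = 875.4∠1.6° Ω.

Z = 875 + j25.13 Ω = 875.4∠1.6° Ω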